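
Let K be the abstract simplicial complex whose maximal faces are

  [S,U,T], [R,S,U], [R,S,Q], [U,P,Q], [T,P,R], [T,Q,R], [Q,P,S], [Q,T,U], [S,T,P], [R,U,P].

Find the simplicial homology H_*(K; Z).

H_0 ≅ Z,  H_1 ≅ Z/2,  H_2 = 0.

Fix the vertex order P < Q < R < S < T < U and write every simplex with vertices in increasing order. Then dim K = 2 and the simplices of K are:

  0-simplices (6): P, Q, R, S, T, U
  1-simplices (15): PQ, PR, PS, PT, PU, QR, QS, QT, QU, RS, RT, RU, ST, SU, TU
  2-simplices (10): PQS, PQU, PRT, PRU, PST, QRS, QRT, QTU, RSU, STU

so the chain groups are C_0 ≅ Z^6, C_1 ≅ Z^15, C_2 ≅ Z^10.

Boundary ∂_1: C_1 → C_0 maps an edge to its endpoints' difference, ∂[p,q] = q − p.
The resulting 6×15 matrix has rank 5, and its Smith normal form has invariant factors (1,1,1,1,1).

The boundary map ∂_2: C_2 → C_1 acts by ∂[p,q,r] = [q,r] − [p,r] + [p,q]. For instance
  ∂QRT = RT − QT + QR,
  ∂QRS = RS − QS + QR.
This gives a 15×10 integer matrix of rank 10; reducing to Smith normal form yields diagonal entries (1,1,1,1,1,1,1,1,1,2).

From H_k ≅ ker(∂_k) / im(∂_{k+1}) we obtain:

  H_0: rank C_0 − rank ∂_1 = 6 − 5 = 1, and the invariant factors of ∂_1 are all 1, so H_0 ≅ Z.
  H_1: rank ker ∂_1 − rank ∂_2 = (15 − 5) − 10 = 0, and ∂_2 has invariant factor 2 > 1, so H_1 ≅ Z/2.
  H_2: rank ker ∂_2 − rank ∂_3 = (10 − 10) − 0 = 0, and there is no ∂_3, so H_2 ≅ 0.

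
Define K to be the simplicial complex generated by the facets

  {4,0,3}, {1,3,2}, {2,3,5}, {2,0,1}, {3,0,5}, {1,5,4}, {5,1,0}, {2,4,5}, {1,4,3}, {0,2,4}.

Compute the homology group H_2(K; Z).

H_2 ≅ 0.

We work with the vertex ordering 0 < 1 < 2 < 3 < 4 < 5. The simplices of K, each written with vertices in increasing order, are:

  0-simplices (6): [0], [1], [2], [3], [4], [5]
  1-simplices (15): [0,1], [0,2], [0,3], [0,4], [0,5], [1,2], [1,3], [1,4], [1,5], [2,3], [2,4], [2,5], [3,4], [3,5], [4,5]
  2-simplices (10): [0,1,2], [0,1,5], [0,2,4], [0,3,4], [0,3,5], [1,2,3], [1,3,4], [1,4,5], [2,3,5], [2,4,5]

so the chain groups are C_0 ≅ Z^6, C_1 ≅ Z^15, C_2 ≅ Z^10.

The boundary map ∂_1: C_1 → C_0 sends each edge [p,q] (with p < q) to q − p.
This gives a 6×15 integer matrix of rank 5; reducing to Smith normal form yields diagonal entries (1,1,1,1,1).

Boundary ∂_2: C_2 → C_1 maps a triangle to the signed sum of its edges. For instance
  ∂[0,1,5] = [1,5] − [0,5] + [0,1],
  ∂[2,4,5] = [4,5] − [2,5] + [2,4].
As a 15×10 matrix over Z this has rank 10, with invariant factors (1,1,1,1,1,1,1,1,1,2).

From H_k ≅ ker(∂_k) / im(∂_{k+1}) we obtain:

  H_2: rank ker ∂_2 − rank ∂_3 = (10 − 10) − 0 = 0, and there is no ∂_3, so H_2 ≅ 0.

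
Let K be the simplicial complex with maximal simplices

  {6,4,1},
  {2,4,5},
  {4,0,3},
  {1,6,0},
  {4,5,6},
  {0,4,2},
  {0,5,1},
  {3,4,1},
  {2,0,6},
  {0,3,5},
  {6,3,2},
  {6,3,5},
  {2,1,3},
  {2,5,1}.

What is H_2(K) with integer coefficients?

K has 7 vertices, 21 edges, 14 triangles.
rank ∂_2 = 13, rank ∂_3 = 0 ⇒ b_2 = 14 − 13 − 0 = 1. So H_2 ≅ Z.

H_2 ≅ Z.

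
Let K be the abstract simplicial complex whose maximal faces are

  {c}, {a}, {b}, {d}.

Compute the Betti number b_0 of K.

b_0 = 4.

K has 4 vertices.
rank ∂_0 = 0, rank ∂_1 = 0 ⇒ b_0 = 4 − 0 − 0 = 4. So H_0 ≅ Z^4.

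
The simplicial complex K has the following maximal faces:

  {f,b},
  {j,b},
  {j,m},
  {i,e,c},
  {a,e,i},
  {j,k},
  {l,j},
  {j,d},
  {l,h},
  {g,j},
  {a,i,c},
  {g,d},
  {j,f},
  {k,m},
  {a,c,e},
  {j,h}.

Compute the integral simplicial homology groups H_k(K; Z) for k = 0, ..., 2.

Order the vertices as a < b < c < d < e < f < g < h < i < j < k < l < m. Listing each simplex with vertices in this order, K has dimension 2 with simplices:

  0-simplices (13): a, b, c, d, e, f, g, h, i, j, k, l, m
  1-simplices (18): ac, ae, ai, bf, bj, ce, ci, dg, dj, ei, fj, gj, hj, hl, jk, jl, jm, km
  2-simplices (4): ace, aci, aei, cei

giving chain groups C_0 ≅ Z^13, C_1 ≅ Z^18, C_2 ≅ Z^4.

∂_1: C_1 → C_0 sends each edge [p,q] (with p < q) to q − p.
This gives a 13×18 integer matrix of rank 11; reducing to Smith normal form yields diagonal entries (1,1,1,1,1,1,1,1,1,1,1).

The boundary map ∂_2: C_2 → C_1 acts by ∂[p,q,r] = [q,r] − [p,r] + [p,q]. For instance
  ∂aci = ci − ai + ac,
  ∂aei = ei − ai + ae.
The resulting 18×4 matrix has rank 3, and its Smith normal form has invariant factors (1,1,1).

Reading off H_k = ker ∂_k / im ∂_{k+1}:

  H_0: rank C_0 − rank ∂_1 = 13 − 11 = 2, and the invariant factors of ∂_1 are all 1, so H_0 = Z^2.
  H_1: rank ker ∂_1 − rank ∂_2 = (18 − 11) − 3 = 4, and the invariant factors of ∂_2 are all 1, so H_1 = Z^4.
  H_2: rank ker ∂_2 − rank ∂_3 = (4 − 3) − 0 = 1, and there is no ∂_3, so H_2 = Z.

H_0 ≅ Z^2,  H_1 ≅ Z^4,  H_2 ≅ Z.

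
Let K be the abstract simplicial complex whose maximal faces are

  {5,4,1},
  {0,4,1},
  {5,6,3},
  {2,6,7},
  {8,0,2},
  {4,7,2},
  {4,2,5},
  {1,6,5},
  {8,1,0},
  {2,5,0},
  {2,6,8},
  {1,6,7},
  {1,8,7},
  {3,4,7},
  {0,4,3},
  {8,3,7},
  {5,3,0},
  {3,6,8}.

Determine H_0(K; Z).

H_0 = Z.

We work with the vertex ordering 0 < 1 < 2 < 3 < 4 < 5 < 6 < 7 < 8. The simplices of K, each written with vertices in increasing order, are:

  0-simplices (9): [0], [1], [2], [3], [4], [5], [6], [7], [8]
  1-simplices (27): (27 of them)
  2-simplices (18): [0,1,4], [0,1,8], [0,2,5], [0,2,8], [0,3,4], [0,3,5], [1,4,5], [1,5,6], [1,6,7], [1,7,8], [2,4,5], [2,4,7], [2,6,7], [2,6,8], [3,4,7], [3,5,6], [3,6,8], [3,7,8]

so the chain groups are C_0 ≅ Z^9, C_1 ≅ Z^27, C_2 ≅ Z^18.

The boundary map ∂_1: C_1 → C_0 is given by ∂[p,q] = [q] − [p].
As a 9×27 matrix over Z this has rank 8, with invariant factors (1,1,1,1,1,1,1,1).

Boundary ∂_2: C_2 → C_1 acts by ∂[p,q,r] = [q,r] − [p,r] + [p,q]. For instance
  ∂[1,5,6] = [5,6] − [1,6] + [1,5],
  ∂[2,4,5] = [4,5] − [2,5] + [2,4].
The 27×18 boundary matrix has rank 18 and Smith normal form diag(1,1,1,1,1,1,1,1,1,1,1,1,1,1,1,1,1,2).

From H_k ≅ ker(∂_k) / im(∂_{k+1}) we obtain:

  H_0: rank C_0 − rank ∂_1 = 9 − 8 = 1, and the invariant factors of ∂_1 are all 1, so H_0 ≅ Z.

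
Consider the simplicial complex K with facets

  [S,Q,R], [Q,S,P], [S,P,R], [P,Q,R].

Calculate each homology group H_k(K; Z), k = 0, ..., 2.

Take the total order P < Q < R < S on the vertex set. Then K (dimension 2) consists of the simplices:

  0-simplices (4): P, Q, R, S
  1-simplices (6): PQ, PR, PS, QR, QS, RS
  2-simplices (4): PQR, PQS, PRS, QRS

Hence C_0 ≅ Z^4, C_1 ≅ Z^6, C_2 ≅ Z^4.

Boundary ∂_1: C_1 → C_0 is given by ∂[p,q] = [q] − [p].
The resulting 4×6 matrix has rank 3, and its Smith normal form has invariant factors (1,1,1).

∂_2: C_2 → C_1 maps a triangle to the signed sum of its edges. For instance
  ∂QRS = RS − QS + QR,
  ∂PQR = QR − PR + PQ.
As a 6×4 matrix over Z this has rank 3, with invariant factors (1,1,1).

From H_k ≅ ker(∂_k) / im(∂_{k+1}) we obtain:

  H_0: rank C_0 − rank ∂_1 = 4 − 3 = 1, and the invariant factors of ∂_1 are all 1, so H_0 ≅ Z.
  H_1: rank ker ∂_1 − rank ∂_2 = (6 − 3) − 3 = 0, and the invariant factors of ∂_2 are all 1, so H_1 ≅ 0.
  H_2: rank ker ∂_2 − rank ∂_3 = (4 − 3) − 0 = 1, and there is no ∂_3, so H_2 ≅ Z.

H_0 ≅ Z,  H_1 = 0,  H_2 ≅ Z.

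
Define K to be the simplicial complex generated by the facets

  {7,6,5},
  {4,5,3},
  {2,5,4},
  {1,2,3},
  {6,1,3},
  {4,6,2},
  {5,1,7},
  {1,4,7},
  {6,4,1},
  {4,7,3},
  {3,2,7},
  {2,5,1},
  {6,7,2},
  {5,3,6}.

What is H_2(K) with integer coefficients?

H_2 ≅ Z.

K has 7 vertices, 21 edges, 14 triangles.
rank ∂_2 = 13, rank ∂_3 = 0 ⇒ b_2 = 14 − 13 − 0 = 1. So H_2 = Z.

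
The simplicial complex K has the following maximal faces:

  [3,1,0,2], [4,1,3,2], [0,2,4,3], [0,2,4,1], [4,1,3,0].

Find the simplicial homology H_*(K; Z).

Fix the vertex order 0 < 1 < 2 < 3 < 4 and write every simplex with vertices in increasing order. Then dim K = 3 and the simplices of K are:

  0-simplices (5): [0], [1], [2], [3], [4]
  1-simplices (10): [0,1], [0,2], [0,3], [0,4], [1,2], [1,3], [1,4], [2,3], [2,4], [3,4]
  2-simplices (10): [0,1,2], [0,1,3], [0,1,4], [0,2,3], [0,2,4], [0,3,4], [1,2,3], [1,2,4], [1,3,4], [2,3,4]
  3-simplices (5): [0,1,2,3], [0,1,2,4], [0,1,3,4], [0,2,3,4], [1,2,3,4]

so the chain groups are C_0 ≅ Z^5, C_1 ≅ Z^10, C_2 ≅ Z^10, C_3 ≅ Z^5.

∂_1: C_1 → C_0 is given by ∂[p,q] = [q] − [p]. For instance
  ∂[1,3] = [3] − [1].
This gives a 5×10 integer matrix of rank 4; reducing to Smith normal form yields diagonal entries (1,1,1,1).

The boundary map ∂_2: C_2 → C_1 sends each 2-simplex [p,q,r] to [q,r] − [p,r] + [p,q]. For instance
  ∂[0,1,3] = [1,3] − [0,3] + [0,1],
  ∂[0,2,3] = [2,3] − [0,3] + [0,2].
The resulting 10×10 matrix has rank 6, and its Smith normal form has invariant factors (1,1,1,1,1,1).

Boundary ∂_3: C_3 → C_2 sends each 3-simplex σ to the alternating sum Σ_i (−1)^i (σ with its i-th vertex removed). For instance
  ∂[0,1,2,4] = [1,2,4] − [0,2,4] + [0,1,4] − [0,1,2],
  ∂[0,2,3,4] = [2,3,4] − [0,3,4] + [0,2,4] − [0,2,3].
The 10×5 boundary matrix has rank 4 and Smith normal form diag(1,1,1,1).

From H_k ≅ ker(∂_k) / im(∂_{k+1}) we obtain:

  H_0: rank C_0 − rank ∂_1 = 5 − 4 = 1, and the invariant factors of ∂_1 are all 1, so H_0 ≅ Z.
  H_1: rank ker ∂_1 − rank ∂_2 = (10 − 4) − 6 = 0, and the invariant factors of ∂_2 are all 1, so H_1 ≅ 0.
  H_2: rank ker ∂_2 − rank ∂_3 = (10 − 6) − 4 = 0, and the invariant factors of ∂_3 are all 1, so H_2 ≅ 0.
  H_3: rank ker ∂_3 − rank ∂_4 = (5 − 4) − 0 = 1, and there is no ∂_4, so H_3 ≅ Z.

As a check, the Euler characteristic is 5 − 10 + 10 − 5 = 0, which agrees with 1 − 0 + 0 − 1 = 0.

H_0 ≅ Z,  H_1 = 0,  H_2 = 0,  H_3 ≅ Z.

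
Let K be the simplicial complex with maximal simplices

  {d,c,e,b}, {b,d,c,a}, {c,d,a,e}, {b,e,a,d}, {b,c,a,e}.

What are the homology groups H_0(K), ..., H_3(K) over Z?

H_0 = Z,  H_1 = 0,  H_2 = 0,  H_3 = Z.

Order the vertices as a < b < c < d < e. Listing each simplex with vertices in this order, K has dimension 3 with simplices:

  0-simplices (5): a, b, c, d, e
  1-simplices (10): ab, ac, ad, ae, bc, bd, be, cd, ce, de
  2-simplices (10): abc, abd, abe, acd, ace, ade, bcd, bce, bde, cde
  3-simplices (5): abcd, abce, abde, acde, bcde

giving chain groups C_0 ≅ Z^5, C_1 ≅ Z^10, C_2 ≅ Z^10, C_3 ≅ Z^5.

∂_1: C_1 → C_0 maps an edge to its endpoints' difference, ∂[p,q] = q − p. For instance
  ∂ac = c − a.
As a 5×10 matrix over Z this has rank 4, with invariant factors (1,1,1,1).

The boundary map ∂_2: C_2 → C_1 maps a triangle to the signed sum of its edges. For instance
  ∂bcd = cd − bd + bc,
  ∂abe = be − ae + ab.
As a 10×10 matrix over Z this has rank 6, with invariant factors (1,1,1,1,1,1).

Boundary ∂_3: C_3 → C_2 sends each 3-simplex σ to the alternating sum Σ_i (−1)^i (σ with its i-th vertex removed). For instance
  ∂abde = bde − ade + abe − abd,
  ∂bcde = cde − bde + bce − bcd.
As a 10×5 matrix over Z this has rank 4, with invariant factors (1,1,1,1).

Reading off H_k = ker ∂_k / im ∂_{k+1}:

  H_0: rank C_0 − rank ∂_1 = 5 − 4 = 1, and the invariant factors of ∂_1 are all 1, so H_0 = Z.
  H_1: rank ker ∂_1 − rank ∂_2 = (10 − 4) − 6 = 0, and the invariant factors of ∂_2 are all 1, so H_1 = 0.
  H_2: rank ker ∂_2 − rank ∂_3 = (10 − 6) − 4 = 0, and the invariant factors of ∂_3 are all 1, so H_2 = 0.
  H_3: rank ker ∂_3 − rank ∂_4 = (5 − 4) − 0 = 1, and there is no ∂_4, so H_3 = Z.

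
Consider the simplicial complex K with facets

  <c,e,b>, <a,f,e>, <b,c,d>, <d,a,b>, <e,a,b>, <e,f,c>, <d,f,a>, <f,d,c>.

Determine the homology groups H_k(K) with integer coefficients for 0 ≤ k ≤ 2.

Order the vertices as a < b < c < d < e < f. Listing each simplex with vertices in this order, K has dimension 2 with simplices:

  0-simplices (6): a, b, c, d, e, f
  1-simplices (12): ab, ad, ae, af, bc, bd, be, cd, ce, cf, df, ef
  2-simplices (8): abd, abe, adf, aef, bcd, bce, cdf, cef

so the chain groups are C_0 ≅ Z^6, C_1 ≅ Z^12, C_2 ≅ Z^8.

The boundary map ∂_1: C_1 → C_0 sends each edge [p,q] (with p < q) to q − p. For instance
  ∂ce = e − c.
The resulting 6×12 matrix has rank 5, and its Smith normal form has invariant factors (1,1,1,1,1).

∂_2: C_2 → C_1 maps a triangle to the signed sum of its edges. For instance
  ∂bcd = cd − bd + bc,
  ∂adf = df − af + ad.
The resulting 12×8 matrix has rank 7, and its Smith normal form has invariant factors (1,1,1,1,1,1,1).

Computing H_k = (kernel of ∂_k) / (image of ∂_{k+1}):

  H_0: rank C_0 − rank ∂_1 = 6 − 5 = 1, and the invariant factors of ∂_1 are all 1, so H_0 ≅ Z.
  H_1: rank ker ∂_1 − rank ∂_2 = (12 − 5) − 7 = 0, and the invariant factors of ∂_2 are all 1, so H_1 ≅ 0.
  H_2: rank ker ∂_2 − rank ∂_3 = (8 − 7) − 0 = 1, and there is no ∂_3, so H_2 ≅ Z.

(K is a triangulation of the 2-sphere S^2.)

H_0 = Z,  H_1 = 0,  H_2 = Z.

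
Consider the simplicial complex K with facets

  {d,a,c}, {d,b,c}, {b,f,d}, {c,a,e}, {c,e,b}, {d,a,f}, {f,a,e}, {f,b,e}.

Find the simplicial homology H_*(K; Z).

H_0 ≅ Z,  H_1 = 0,  H_2 ≅ Z.

K has 6 vertices, 12 edges, 8 triangles.
rank ∂_0 = 0, rank ∂_1 = 5 ⇒ b_0 = 6 − 0 − 5 = 1; all invariant factors of ∂_1 are 1 so no torsion. So H_0 = Z.
rank ∂_1 = 5, rank ∂_2 = 7 ⇒ b_1 = 12 − 5 − 7 = 0; all invariant factors of ∂_2 are 1 so no torsion. So H_1 = 0.
rank ∂_2 = 7, rank ∂_3 = 0 ⇒ b_2 = 8 − 7 − 0 = 1. So H_2 = Z.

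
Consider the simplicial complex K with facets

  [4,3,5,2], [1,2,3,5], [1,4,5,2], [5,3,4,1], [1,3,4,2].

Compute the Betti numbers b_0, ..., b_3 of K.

b_0 = 1, b_1 = 0, b_2 = 0, b_3 = 1.

Take the total order 1 < 2 < 3 < 4 < 5 on the vertex set. Then K (dimension 3) consists of the simplices:

  0-simplices (5): [1], [2], [3], [4], [5]
  1-simplices (10): [1,2], [1,3], [1,4], [1,5], [2,3], [2,4], [2,5], [3,4], [3,5], [4,5]
  2-simplices (10): [1,2,3], [1,2,4], [1,2,5], [1,3,4], [1,3,5], [1,4,5], [2,3,4], [2,3,5], [2,4,5], [3,4,5]
  3-simplices (5): [1,2,3,4], [1,2,3,5], [1,2,4,5], [1,3,4,5], [2,3,4,5]

giving chain groups C_0 ≅ Z^5, C_1 ≅ Z^10, C_2 ≅ Z^10, C_3 ≅ Z^5.

The boundary map ∂_1: C_1 → C_0 is given by ∂[p,q] = [q] − [p].
As a 5×10 matrix over Z this has rank 4, with invariant factors (1,1,1,1).

Boundary ∂_2: C_2 → C_1 sends each 2-simplex [p,q,r] to [q,r] − [p,r] + [p,q]. For instance
  ∂[1,3,5] = [3,5] − [1,5] + [1,3],
  ∂[2,3,5] = [3,5] − [2,5] + [2,3].
The resulting 10×10 matrix has rank 6, and its Smith normal form has invariant factors (1,1,1,1,1,1).

The boundary map ∂_3: C_3 → C_2 sends each 3-simplex σ to the alternating sum Σ_i (−1)^i (σ with its i-th vertex removed). For instance
  ∂[1,2,3,5] = [2,3,5] − [1,3,5] + [1,2,5] − [1,2,3],
  ∂[1,3,4,5] = [3,4,5] − [1,4,5] + [1,3,5] − [1,3,4].
The 10×5 boundary matrix has rank 4 and Smith normal form diag(1,1,1,1).

Computing H_k = (kernel of ∂_k) / (image of ∂_{k+1}):

  H_0: rank C_0 − rank ∂_1 = 5 − 4 = 1, and the invariant factors of ∂_1 are all 1, so H_0 ≅ Z.
  H_1: rank ker ∂_1 − rank ∂_2 = (10 − 4) − 6 = 0, and the invariant factors of ∂_2 are all 1, so H_1 ≅ 0.
  H_2: rank ker ∂_2 − rank ∂_3 = (10 − 6) − 4 = 0, and the invariant factors of ∂_3 are all 1, so H_2 ≅ 0.
  H_3: rank ker ∂_3 − rank ∂_4 = (5 − 4) − 0 = 1, and there is no ∂_4, so H_3 ≅ Z.

As a check, the Euler characteristic is 5 − 10 + 10 − 5 = 0, which agrees with 1 − 0 + 0 − 1 = 0.

Hence the Betti numbers are b_0 = 1, b_1 = 0, b_2 = 0, b_3 = 1.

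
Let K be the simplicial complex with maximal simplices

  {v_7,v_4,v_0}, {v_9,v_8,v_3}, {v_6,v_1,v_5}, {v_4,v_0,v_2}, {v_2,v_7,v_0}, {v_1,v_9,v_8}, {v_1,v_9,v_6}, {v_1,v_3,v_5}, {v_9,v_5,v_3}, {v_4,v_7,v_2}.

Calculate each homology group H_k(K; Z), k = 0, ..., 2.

K has 10 vertices, 18 edges, 10 triangles.
rank ∂_0 = 0, rank ∂_1 = 8 ⇒ b_0 = 10 − 0 − 8 = 2; all invariant factors of ∂_1 are 1 so no torsion. So H_0 = Z^2.
rank ∂_1 = 8, rank ∂_2 = 9 ⇒ b_1 = 18 − 8 − 9 = 1; all invariant factors of ∂_2 are 1 so no torsion. So H_1 = Z.
rank ∂_2 = 9, rank ∂_3 = 0 ⇒ b_2 = 10 − 9 − 0 = 1. So H_2 = Z.

H_0 ≅ Z^2,  H_1 ≅ Z,  H_2 ≅ Z.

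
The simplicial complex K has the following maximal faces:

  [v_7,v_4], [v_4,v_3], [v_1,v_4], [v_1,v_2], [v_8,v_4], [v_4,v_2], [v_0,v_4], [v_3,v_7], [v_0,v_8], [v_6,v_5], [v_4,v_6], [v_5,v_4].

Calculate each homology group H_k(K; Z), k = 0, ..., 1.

H_0 ≅ Z,  H_1 ≅ Z^4.

K has 9 vertices, 12 edges.
rank ∂_0 = 0, rank ∂_1 = 8 ⇒ b_0 = 9 − 0 − 8 = 1; all invariant factors of ∂_1 are 1 so no torsion. So H_0 = Z.
rank ∂_1 = 8, rank ∂_2 = 0 ⇒ b_1 = 12 − 8 − 0 = 4. So H_1 = Z^4.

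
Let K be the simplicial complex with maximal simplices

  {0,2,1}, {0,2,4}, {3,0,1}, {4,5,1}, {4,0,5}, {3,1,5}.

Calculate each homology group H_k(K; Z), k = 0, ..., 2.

H_0 ≅ Z,  H_1 ≅ Z,  H_2 = 0.

K has 6 vertices, 12 edges, 6 triangles.
rank ∂_0 = 0, rank ∂_1 = 5 ⇒ b_0 = 6 − 0 − 5 = 1; all invariant factors of ∂_1 are 1 so no torsion. So H_0 ≅ Z.
rank ∂_1 = 5, rank ∂_2 = 6 ⇒ b_1 = 12 − 5 − 6 = 1; all invariant factors of ∂_2 are 1 so no torsion. So H_1 ≅ Z.
rank ∂_2 = 6, rank ∂_3 = 0 ⇒ b_2 = 6 − 6 − 0 = 0. So H_2 ≅ 0.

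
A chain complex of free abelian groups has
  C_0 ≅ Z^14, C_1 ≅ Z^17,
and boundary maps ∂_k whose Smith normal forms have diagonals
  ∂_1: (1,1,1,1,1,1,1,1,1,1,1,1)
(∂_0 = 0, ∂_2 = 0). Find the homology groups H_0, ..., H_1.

H_0 ≅ Z^2,  H_1 ≅ Z^5.

H_0: b_0 = 14 − 0 − 12 = 2; torsion from ∂_1 factors > 1: none. So H_0 ≅ Z^2.
H_1: b_1 = 17 − 12 − 0 = 5; torsion from ∂_2 factors > 1: none. So H_1 ≅ Z^5.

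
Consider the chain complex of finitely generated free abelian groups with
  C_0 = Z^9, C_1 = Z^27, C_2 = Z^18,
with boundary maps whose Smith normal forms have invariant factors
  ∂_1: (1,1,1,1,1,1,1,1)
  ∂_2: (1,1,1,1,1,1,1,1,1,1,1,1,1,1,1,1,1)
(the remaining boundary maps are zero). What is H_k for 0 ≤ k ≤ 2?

H_0 = Z,  H_1 = Z^2,  H_2 = Z.

H_0: b_0 = 9 − 0 − 8 = 1; torsion from ∂_1 factors > 1: none. So H_0 = Z.
H_1: b_1 = 27 − 8 − 17 = 2; torsion from ∂_2 factors > 1: none. So H_1 = Z^2.
H_2: b_2 = 18 − 17 − 0 = 1; torsion from ∂_3 factors > 1: none. So H_2 = Z.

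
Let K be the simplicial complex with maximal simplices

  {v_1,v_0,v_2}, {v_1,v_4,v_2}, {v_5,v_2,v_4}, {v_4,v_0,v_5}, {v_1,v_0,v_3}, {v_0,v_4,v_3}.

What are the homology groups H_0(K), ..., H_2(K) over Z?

H_0 = Z,  H_1 = Z,  H_2 = 0.

Fix the vertex order v_0 < v_1 < v_2 < v_3 < v_4 < v_5 and write every simplex with vertices in increasing order. Then dim K = 2 and the simplices of K are:

  0-simplices (6): [v_0], [v_1], [v_2], [v_3], [v_4], [v_5]
  1-simplices (12): [v_0,v_1], [v_0,v_2], [v_0,v_3], [v_0,v_4], [v_0,v_5], [v_1,v_2], [v_1,v_3], [v_1,v_4], [v_2,v_4], [v_2,v_5], [v_3,v_4], [v_4,v_5]
  2-simplices (6): [v_0,v_1,v_2], [v_0,v_1,v_3], [v_0,v_3,v_4], [v_0,v_4,v_5], [v_1,v_2,v_4], [v_2,v_4,v_5]

Hence C_0 ≅ Z^6, C_1 ≅ Z^12, C_2 ≅ Z^6.

Boundary ∂_1: C_1 → C_0 is given by ∂[p,q] = [q] − [p]. For instance
  ∂[v_3,v_4] = [v_4] − [v_3].
The resulting 6×12 matrix has rank 5, and its Smith normal form has invariant factors (1,1,1,1,1).

Boundary ∂_2: C_2 → C_1 maps a triangle to the signed sum of its edges. For instance
  ∂[v_0,v_4,v_5] = [v_4,v_5] − [v_0,v_5] + [v_0,v_4],
  ∂[v_0,v_1,v_3] = [v_1,v_3] − [v_0,v_3] + [v_0,v_1].
The resulting 12×6 matrix has rank 6, and its Smith normal form has invariant factors (1,1,1,1,1,1).

Now H_k = ker ∂_k / im ∂_{k+1}, so:

  H_0: rank C_0 − rank ∂_1 = 6 − 5 = 1, and the invariant factors of ∂_1 are all 1, so H_0 ≅ Z.
  H_1: rank ker ∂_1 − rank ∂_2 = (12 − 5) − 6 = 1, and the invariant factors of ∂_2 are all 1, so H_1 ≅ Z.
  H_2: rank ker ∂_2 − rank ∂_3 = (6 − 6) − 0 = 0, and there is no ∂_3, so H_2 ≅ 0.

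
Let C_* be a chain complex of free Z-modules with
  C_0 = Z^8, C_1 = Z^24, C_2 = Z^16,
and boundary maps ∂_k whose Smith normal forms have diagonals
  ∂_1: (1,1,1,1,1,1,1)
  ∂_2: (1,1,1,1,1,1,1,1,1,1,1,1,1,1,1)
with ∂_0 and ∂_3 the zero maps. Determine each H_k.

H_0: b_0 = 8 − 0 − 7 = 1; torsion from ∂_1 factors > 1: none. So H_0 ≅ Z.
H_1: b_1 = 24 − 7 − 15 = 2; torsion from ∂_2 factors > 1: none. So H_1 ≅ Z^2.
H_2: b_2 = 16 − 15 − 0 = 1; torsion from ∂_3 factors > 1: none. So H_2 ≅ Z.

H_0 ≅ Z,  H_1 ≅ Z^2,  H_2 ≅ Z.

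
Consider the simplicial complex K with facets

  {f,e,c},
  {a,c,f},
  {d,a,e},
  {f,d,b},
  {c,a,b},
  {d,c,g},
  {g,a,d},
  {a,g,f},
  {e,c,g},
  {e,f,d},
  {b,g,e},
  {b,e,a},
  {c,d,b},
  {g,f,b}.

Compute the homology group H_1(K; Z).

Order the vertices as a < b < c < d < e < f < g. Listing each simplex with vertices in this order, K has dimension 2 with simplices:

  0-simplices (7): a, b, c, d, e, f, g
  1-simplices (21): ab, ac, ad, ae, af, ag, bc, bd, be, bf, bg, cd, ce, cf, cg, de, df, dg, ef, eg, fg
  2-simplices (14): abc, abe, acf, ade, adg, afg, bcd, bdf, beg, bfg, cdg, cef, ceg, def

giving chain groups C_0 ≅ Z^7, C_1 ≅ Z^21, C_2 ≅ Z^14.

The boundary map ∂_1: C_1 → C_0 is given by ∂[p,q] = [q] − [p].
The 7×21 boundary matrix has rank 6 and Smith normal form diag(1,1,1,1,1,1).

The boundary map ∂_2: C_2 → C_1 sends each 2-simplex [p,q,r] to [q,r] − [p,r] + [p,q]. For instance
  ∂afg = fg − ag + af,
  ∂adg = dg − ag + ad.
The 21×14 boundary matrix has rank 13 and Smith normal form diag(1,1,1,1,1,1,1,1,1,1,1,1,1).

From H_k ≅ ker(∂_k) / im(∂_{k+1}) we obtain:

  H_1: rank ker ∂_1 − rank ∂_2 = (21 − 6) − 13 = 2, and the invariant factors of ∂_2 are all 1, so H_1 ≅ Z^2.

H_1 ≅ Z^2.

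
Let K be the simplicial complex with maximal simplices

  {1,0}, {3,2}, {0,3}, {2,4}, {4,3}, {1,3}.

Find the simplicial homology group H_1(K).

H_1 ≅ Z^2.

K has 5 vertices, 6 edges.
rank ∂_1 = 4, rank ∂_2 = 0 ⇒ b_1 = 6 − 4 − 0 = 2. So H_1 = Z^2.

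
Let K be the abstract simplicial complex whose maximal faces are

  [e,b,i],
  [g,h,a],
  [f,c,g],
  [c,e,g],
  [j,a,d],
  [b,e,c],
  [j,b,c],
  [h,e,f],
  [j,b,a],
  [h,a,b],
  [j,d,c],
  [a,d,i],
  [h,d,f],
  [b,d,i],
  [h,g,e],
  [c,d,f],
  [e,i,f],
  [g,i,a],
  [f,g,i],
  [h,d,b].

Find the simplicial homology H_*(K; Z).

Fix the vertex order a < b < c < d < e < f < g < h < i < j and write every simplex with vertices in increasing order. Then dim K = 2 and the simplices of K are:

  0-simplices (10): a, b, c, d, e, f, g, h, i, j
  1-simplices (30): ab, ad, ag, ah, ai, aj, bc, bd, be, bh, bi, bj, cd, ce, cf, cg, cj, df, dh, di, dj, ef, eg, eh, ei, fg, fh, fi, gh, gi
  2-simplices (20): abh, abj, adi, adj, agh, agi, bce, bcj, bdh, bdi, bei, cdf, cdj, ceg, cfg, dfh, efh, efi, egh, fgi

giving chain groups C_0 ≅ Z^10, C_1 ≅ Z^30, C_2 ≅ Z^20.

Boundary ∂_1: C_1 → C_0 is given by ∂[p,q] = [q] − [p].
The resulting 10×30 matrix has rank 9, and its Smith normal form has invariant factors (1,1,1,1,1,1,1,1,1).

∂_2: C_2 → C_1 acts by ∂[p,q,r] = [q,r] − [p,r] + [p,q]. For instance
  ∂abh = bh − ah + ab,
  ∂bei = ei − bi + be.
The resulting 30×20 matrix has rank 20, and its Smith normal form has invariant factors (1,1,1,1,1,1,1,1,1,1,1,1,1,1,1,1,1,1,1,2).

Computing H_k = (kernel of ∂_k) / (image of ∂_{k+1}):

  H_0: rank C_0 − rank ∂_1 = 10 − 9 = 1, and the invariant factors of ∂_1 are all 1, so H_0 ≅ Z.
  H_1: rank ker ∂_1 − rank ∂_2 = (30 − 9) − 20 = 1, and ∂_2 has invariant factor 2 > 1, so H_1 ≅ Z ⊕ Z/2.
  H_2: rank ker ∂_2 − rank ∂_3 = (20 − 20) − 0 = 0, and there is no ∂_3, so H_2 ≅ 0.

As a check, the Euler characteristic is 10 − 30 + 20 = 0, which agrees with 1 − 1 + 0 = 0.

H_0 ≅ Z,  H_1 ≅ Z ⊕ Z/2,  H_2 = 0.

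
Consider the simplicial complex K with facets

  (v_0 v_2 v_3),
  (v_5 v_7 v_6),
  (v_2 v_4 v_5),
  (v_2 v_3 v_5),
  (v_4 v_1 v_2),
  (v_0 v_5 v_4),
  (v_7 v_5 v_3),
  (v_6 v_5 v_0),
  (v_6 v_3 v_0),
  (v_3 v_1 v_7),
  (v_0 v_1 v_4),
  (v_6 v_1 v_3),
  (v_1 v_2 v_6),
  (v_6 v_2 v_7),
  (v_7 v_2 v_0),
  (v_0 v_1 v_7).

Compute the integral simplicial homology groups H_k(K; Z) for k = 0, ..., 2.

H_0 = Z,  H_1 = Z^2,  H_2 = Z.

K has 8 vertices, 24 edges, 16 triangles.
rank ∂_0 = 0, rank ∂_1 = 7 ⇒ b_0 = 8 − 0 − 7 = 1; all invariant factors of ∂_1 are 1 so no torsion. So H_0 ≅ Z.
rank ∂_1 = 7, rank ∂_2 = 15 ⇒ b_1 = 24 − 7 − 15 = 2; all invariant factors of ∂_2 are 1 so no torsion. So H_1 ≅ Z^2.
rank ∂_2 = 15, rank ∂_3 = 0 ⇒ b_2 = 16 − 15 − 0 = 1. So H_2 ≅ Z.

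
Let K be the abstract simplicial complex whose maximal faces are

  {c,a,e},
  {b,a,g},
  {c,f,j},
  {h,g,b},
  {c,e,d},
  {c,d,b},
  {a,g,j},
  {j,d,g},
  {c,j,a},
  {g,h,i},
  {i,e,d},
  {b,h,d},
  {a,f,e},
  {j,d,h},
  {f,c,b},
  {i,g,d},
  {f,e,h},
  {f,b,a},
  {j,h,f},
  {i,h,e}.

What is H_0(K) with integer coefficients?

H_0 ≅ Z.

We work with the vertex ordering a < b < c < d < e < f < g < h < i < j. The simplices of K, each written with vertices in increasing order, are:

  0-simplices (10): a, b, c, d, e, f, g, h, i, j
  1-simplices (30): ab, ac, ae, af, ag, aj, bc, bd, bf, bg, bh, cd, ce, cf, cj, de, dg, dh, di, dj, ef, eh, ei, fh, fj, gh, gi, gj, hi, hj
  2-simplices (20): abf, abg, ace, acj, aef, agj, bcd, bcf, bdh, bgh, cde, cfj, dei, dgi, dgj, dhj, efh, ehi, fhj, ghi

so the chain groups are C_0 ≅ Z^10, C_1 ≅ Z^30, C_2 ≅ Z^20.

The boundary map ∂_1: C_1 → C_0 is given by ∂[p,q] = [q] − [p].
This gives a 10×30 integer matrix of rank 9; reducing to Smith normal form yields diagonal entries (1,1,1,1,1,1,1,1,1).

∂_2: C_2 → C_1 acts by ∂[p,q,r] = [q,r] − [p,r] + [p,q]. For instance
  ∂agj = gj − aj + ag,
  ∂ehi = hi − ei + eh.
As a 30×20 matrix over Z this has rank 20, with invariant factors (1,1,1,1,1,1,1,1,1,1,1,1,1,1,1,1,1,1,1,2).

Now H_k = ker ∂_k / im ∂_{k+1}, so:

  H_0: rank C_0 − rank ∂_1 = 10 − 9 = 1, and the invariant factors of ∂_1 are all 1, so H_0 = Z.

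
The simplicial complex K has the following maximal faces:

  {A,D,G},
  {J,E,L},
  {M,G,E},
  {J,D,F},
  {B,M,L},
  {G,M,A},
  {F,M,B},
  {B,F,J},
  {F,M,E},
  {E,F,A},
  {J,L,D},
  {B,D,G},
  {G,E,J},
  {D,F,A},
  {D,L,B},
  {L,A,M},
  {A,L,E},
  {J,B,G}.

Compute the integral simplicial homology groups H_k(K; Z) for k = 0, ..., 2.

H_0 = Z,  H_1 = Z ⊕ Z/2,  H_2 = 0.

We work with the vertex ordering A < B < D < E < F < G < J < L < M. The simplices of K, each written with vertices in increasing order, are:

  0-simplices (9): A, B, D, E, F, G, J, L, M
  1-simplices (27): AD, AE, AF, AG, AL, AM, BD, BF, BG, BJ, BL, BM, DF, DG, DJ, DL, EF, EG, EJ, EL, EM, FJ, FM, GJ, GM, JL, LM
  2-simplices (18): ADF, ADG, AEF, AEL, AGM, ALM, BDG, BDL, BFJ, BFM, BGJ, BLM, DFJ, DJL, EFM, EGJ, EGM, EJL

giving chain groups C_0 ≅ Z^9, C_1 ≅ Z^27, C_2 ≅ Z^18.

∂_1: C_1 → C_0 is given by ∂[p,q] = [q] − [p].
The resulting 9×27 matrix has rank 8, and its Smith normal form has invariant factors (1,1,1,1,1,1,1,1).

∂_2: C_2 → C_1 acts by ∂[p,q,r] = [q,r] − [p,r] + [p,q]. For instance
  ∂AGM = GM − AM + AG,
  ∂EGJ = GJ − EJ + EG.
The resulting 27×18 matrix has rank 18, and its Smith normal form has invariant factors (1,1,1,1,1,1,1,1,1,1,1,1,1,1,1,1,1,2).

Now H_k = ker ∂_k / im ∂_{k+1}, so:

  H_0: rank C_0 − rank ∂_1 = 9 − 8 = 1, and the invariant factors of ∂_1 are all 1, so H_0 = Z.
  H_1: rank ker ∂_1 − rank ∂_2 = (27 − 8) − 18 = 1, and ∂_2 has invariant factor 2 > 1, so H_1 = Z ⊕ Z/2.
  H_2: rank ker ∂_2 − rank ∂_3 = (18 − 18) − 0 = 0, and there is no ∂_3, so H_2 = 0.

As a check, the Euler characteristic is 9 − 27 + 18 = 0, which agrees with 1 − 1 + 0 = 0.
(K is a triangulation of the Klein bottle.)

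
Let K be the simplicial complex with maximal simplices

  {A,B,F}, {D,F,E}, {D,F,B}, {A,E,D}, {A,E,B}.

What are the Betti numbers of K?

b_0 = 1, b_1 = 1, b_2 = 0.

Order the vertices as A < B < D < E < F. Listing each simplex with vertices in this order, K has dimension 2 with simplices:

  0-simplices (5): A, B, D, E, F
  1-simplices (10): AB, AD, AE, AF, BD, BE, BF, DE, DF, EF
  2-simplices (5): ABE, ABF, ADE, BDF, DEF

giving chain groups C_0 ≅ Z^5, C_1 ≅ Z^10, C_2 ≅ Z^5.

Boundary ∂_1: C_1 → C_0 is given by ∂[p,q] = [q] − [p]. For instance
  ∂BD = D − B.
As a 5×10 matrix over Z this has rank 4, with invariant factors (1,1,1,1).

Boundary ∂_2: C_2 → C_1 acts by ∂[p,q,r] = [q,r] − [p,r] + [p,q]. For instance
  ∂DEF = EF − DF + DE,
  ∂BDF = DF − BF + BD.
This gives a 10×5 integer matrix of rank 5; reducing to Smith normal form yields diagonal entries (1,1,1,1,1).

From H_k ≅ ker(∂_k) / im(∂_{k+1}) we obtain:

  H_0: rank C_0 − rank ∂_1 = 5 − 4 = 1, and the invariant factors of ∂_1 are all 1, so H_0 = Z.
  H_1: rank ker ∂_1 − rank ∂_2 = (10 − 4) − 5 = 1, and the invariant factors of ∂_2 are all 1, so H_1 = Z.
  H_2: rank ker ∂_2 − rank ∂_3 = (5 − 5) − 0 = 0, and there is no ∂_3, so H_2 = 0.

As a check, the Euler characteristic is 5 − 10 + 5 = 0, which agrees with 1 − 1 + 0 = 0.
(K is a triangulation of the Möbius band.)

Hence the Betti numbers are b_0 = 1, b_1 = 1, b_2 = 0.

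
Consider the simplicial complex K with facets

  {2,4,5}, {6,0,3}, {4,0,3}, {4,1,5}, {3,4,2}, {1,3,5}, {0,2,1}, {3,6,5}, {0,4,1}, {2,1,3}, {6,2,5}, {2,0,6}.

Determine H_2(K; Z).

Take the total order 0 < 1 < 2 < 3 < 4 < 5 < 6 on the vertex set. Then K (dimension 2) consists of the simplices:

  0-simplices (7): [0], [1], [2], [3], [4], [5], [6]
  1-simplices (18): [0,1], [0,2], [0,3], [0,4], [0,6], [1,2], [1,3], [1,4], [1,5], [2,3], [2,4], [2,5], [2,6], [3,4], [3,5], [3,6], [4,5], [5,6]
  2-simplices (12): [0,1,2], [0,1,4], [0,2,6], [0,3,4], [0,3,6], [1,2,3], [1,3,5], [1,4,5], [2,3,4], [2,4,5], [2,5,6], [3,5,6]

Hence C_0 ≅ Z^7, C_1 ≅ Z^18, C_2 ≅ Z^12.

Boundary ∂_1: C_1 → C_0 is given by ∂[p,q] = [q] − [p].
The resulting 7×18 matrix has rank 6, and its Smith normal form has invariant factors (1,1,1,1,1,1).

∂_2: C_2 → C_1 sends each 2-simplex [p,q,r] to [q,r] − [p,r] + [p,q]. For instance
  ∂[0,3,6] = [3,6] − [0,6] + [0,3],
  ∂[0,3,4] = [3,4] − [0,4] + [0,3].
The 18×12 boundary matrix has rank 12 and Smith normal form diag(1,1,1,1,1,1,1,1,1,1,1,2).

From H_k ≅ ker(∂_k) / im(∂_{k+1}) we obtain:

  H_2: rank ker ∂_2 − rank ∂_3 = (12 − 12) − 0 = 0, and there is no ∂_3, so H_2 = 0.

(K is a triangulation of the real projective plane RP^2.)

H_2 ≅ 0.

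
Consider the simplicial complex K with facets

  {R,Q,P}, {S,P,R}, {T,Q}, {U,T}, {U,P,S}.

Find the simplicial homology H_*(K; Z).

Order the vertices as P < Q < R < S < T < U. Listing each simplex with vertices in this order, K has dimension 2 with simplices:

  0-simplices (6): P, Q, R, S, T, U
  1-simplices (9): PQ, PR, PS, PU, QR, QT, RS, SU, TU
  2-simplices (3): PQR, PRS, PSU

so the chain groups are C_0 ≅ Z^6, C_1 ≅ Z^9, C_2 ≅ Z^3.

∂_1: C_1 → C_0 sends each edge [p,q] (with p < q) to q − p. For instance
  ∂PS = S − P.
The 6×9 boundary matrix has rank 5 and Smith normal form diag(1,1,1,1,1).

∂_2: C_2 → C_1 sends each 2-simplex [p,q,r] to [q,r] − [p,r] + [p,q]. For instance
  ∂PRS = RS − PS + PR,
  ∂PSU = SU − PU + PS.
As a 9×3 matrix over Z this has rank 3, with invariant factors (1,1,1).

Now H_k = ker ∂_k / im ∂_{k+1}, so:

  H_0: rank C_0 − rank ∂_1 = 6 − 5 = 1, and the invariant factors of ∂_1 are all 1, so H_0 = Z.
  H_1: rank ker ∂_1 − rank ∂_2 = (9 − 5) − 3 = 1, and the invariant factors of ∂_2 are all 1, so H_1 = Z.
  H_2: rank ker ∂_2 − rank ∂_3 = (3 − 3) − 0 = 0, and there is no ∂_3, so H_2 = 0.

As a check, the Euler characteristic is 6 − 9 + 3 = 0, which agrees with 1 − 1 + 0 = 0.

H_0 ≅ Z,  H_1 ≅ Z,  H_2 = 0.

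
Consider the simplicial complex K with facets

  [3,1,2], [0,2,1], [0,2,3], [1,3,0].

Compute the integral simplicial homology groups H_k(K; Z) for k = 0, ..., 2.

H_0 = Z,  H_1 = 0,  H_2 = Z.

We work with the vertex ordering 0 < 1 < 2 < 3. The simplices of K, each written with vertices in increasing order, are:

  0-simplices (4): [0], [1], [2], [3]
  1-simplices (6): [0,1], [0,2], [0,3], [1,2], [1,3], [2,3]
  2-simplices (4): [0,1,2], [0,1,3], [0,2,3], [1,2,3]

so the chain groups are C_0 ≅ Z^4, C_1 ≅ Z^6, C_2 ≅ Z^4.

The boundary map ∂_1: C_1 → C_0 maps an edge to its endpoints' difference, ∂[p,q] = q − p. For instance
  ∂[2,3] = [3] − [2].
The resulting 4×6 matrix has rank 3, and its Smith normal form has invariant factors (1,1,1).

∂_2: C_2 → C_1 maps a triangle to the signed sum of its edges. For instance
  ∂[1,2,3] = [2,3] − [1,3] + [1,2],
  ∂[0,1,2] = [1,2] − [0,2] + [0,1].
As a 6×4 matrix over Z this has rank 3, with invariant factors (1,1,1).

Computing H_k = (kernel of ∂_k) / (image of ∂_{k+1}):

  H_0: rank C_0 − rank ∂_1 = 4 − 3 = 1, and the invariant factors of ∂_1 are all 1, so H_0 = Z.
  H_1: rank ker ∂_1 − rank ∂_2 = (6 − 3) − 3 = 0, and the invariant factors of ∂_2 are all 1, so H_1 = 0.
  H_2: rank ker ∂_2 − rank ∂_3 = (4 − 3) − 0 = 1, and there is no ∂_3, so H_2 = Z.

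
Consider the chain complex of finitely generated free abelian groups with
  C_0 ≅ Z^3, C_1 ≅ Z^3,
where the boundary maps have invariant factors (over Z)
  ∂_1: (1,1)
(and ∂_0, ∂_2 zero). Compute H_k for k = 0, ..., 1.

H_0 ≅ Z,  H_1 ≅ Z.

H_0: b_0 = 3 − 0 − 2 = 1; torsion from ∂_1 factors > 1: none. So H_0 ≅ Z.
H_1: b_1 = 3 − 2 − 0 = 1; torsion from ∂_2 factors > 1: none. So H_1 ≅ Z.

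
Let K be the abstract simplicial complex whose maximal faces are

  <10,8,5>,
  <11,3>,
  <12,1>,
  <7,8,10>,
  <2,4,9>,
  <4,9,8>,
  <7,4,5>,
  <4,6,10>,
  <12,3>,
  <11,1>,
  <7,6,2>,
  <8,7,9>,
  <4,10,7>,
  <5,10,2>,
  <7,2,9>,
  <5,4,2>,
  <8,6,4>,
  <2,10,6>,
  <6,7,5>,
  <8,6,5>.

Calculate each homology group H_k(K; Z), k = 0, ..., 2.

H_0 = Z^2,  H_1 = Z^3,  H_2 = Z.

Take the total order 1 < 2 < 3 < 4 < 5 < 6 < 7 < 8 < 9 < 10 < 11 < 12 on the vertex set. Then K (dimension 2) consists of the simplices:

  0-simplices (12): [1], [2], [3], [4], [5], [6], [7], [8], [9], [10], [11], [12]
  1-simplices (28): (28 of them)
  2-simplices (16): [2,4,5], [2,4,9], [2,5,10], [2,6,7], [2,6,10], [2,7,9], [4,5,7], [4,6,8], [4,6,10], [4,7,10], [4,8,9], [5,6,7], [5,6,8], [5,8,10], [7,8,9], [7,8,10]

Hence C_0 ≅ Z^12, C_1 ≅ Z^28, C_2 ≅ Z^16.

Boundary ∂_1: C_1 → C_0 is given by ∂[p,q] = [q] − [p]. For instance
  ∂[4,7] = [7] − [4].
The 12×28 boundary matrix has rank 10 and Smith normal form diag(1,1,1,1,1,1,1,1,1,1).

∂_2: C_2 → C_1 sends each 2-simplex [p,q,r] to [q,r] − [p,r] + [p,q]. For instance
  ∂[2,7,9] = [7,9] − [2,9] + [2,7],
  ∂[5,8,10] = [8,10] − [5,10] + [5,8].
As a 28×16 matrix over Z this has rank 15, with invariant factors (1,1,1,1,1,1,1,1,1,1,1,1,1,1,1).

Computing H_k = (kernel of ∂_k) / (image of ∂_{k+1}):

  H_0: rank C_0 − rank ∂_1 = 12 − 10 = 2, and the invariant factors of ∂_1 are all 1, so H_0 = Z^2.
  H_1: rank ker ∂_1 − rank ∂_2 = (28 − 10) − 15 = 3, and the invariant factors of ∂_2 are all 1, so H_1 = Z^3.
  H_2: rank ker ∂_2 − rank ∂_3 = (16 − 15) − 0 = 1, and there is no ∂_3, so H_2 = Z.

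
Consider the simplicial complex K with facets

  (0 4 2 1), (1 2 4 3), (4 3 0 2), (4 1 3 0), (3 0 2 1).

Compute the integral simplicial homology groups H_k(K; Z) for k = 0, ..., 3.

Order the vertices as 0 < 1 < 2 < 3 < 4. Listing each simplex with vertices in this order, K has dimension 3 with simplices:

  0-simplices (5): [0], [1], [2], [3], [4]
  1-simplices (10): [0,1], [0,2], [0,3], [0,4], [1,2], [1,3], [1,4], [2,3], [2,4], [3,4]
  2-simplices (10): [0,1,2], [0,1,3], [0,1,4], [0,2,3], [0,2,4], [0,3,4], [1,2,3], [1,2,4], [1,3,4], [2,3,4]
  3-simplices (5): [0,1,2,3], [0,1,2,4], [0,1,3,4], [0,2,3,4], [1,2,3,4]

giving chain groups C_0 ≅ Z^5, C_1 ≅ Z^10, C_2 ≅ Z^10, C_3 ≅ Z^5.

Boundary ∂_1: C_1 → C_0 is given by ∂[p,q] = [q] − [p]. For instance
  ∂[0,1] = [1] − [0].
As a 5×10 matrix over Z this has rank 4, with invariant factors (1,1,1,1).

Boundary ∂_2: C_2 → C_1 maps a triangle to the signed sum of its edges. For instance
  ∂[1,2,4] = [2,4] − [1,4] + [1,2],
  ∂[0,1,3] = [1,3] − [0,3] + [0,1].
This gives a 10×10 integer matrix of rank 6; reducing to Smith normal form yields diagonal entries (1,1,1,1,1,1).

∂_3: C_3 → C_2 sends each 3-simplex σ to the alternating sum Σ_i (−1)^i (σ with its i-th vertex removed). For instance
  ∂[0,2,3,4] = [2,3,4] − [0,3,4] + [0,2,4] − [0,2,3],
  ∂[1,2,3,4] = [2,3,4] − [1,3,4] + [1,2,4] − [1,2,3].
This gives a 10×5 integer matrix of rank 4; reducing to Smith normal form yields diagonal entries (1,1,1,1).

Now H_k = ker ∂_k / im ∂_{k+1}, so:

  H_0: rank C_0 − rank ∂_1 = 5 − 4 = 1, and the invariant factors of ∂_1 are all 1, so H_0 ≅ Z.
  H_1: rank ker ∂_1 − rank ∂_2 = (10 − 4) − 6 = 0, and the invariant factors of ∂_2 are all 1, so H_1 ≅ 0.
  H_2: rank ker ∂_2 − rank ∂_3 = (10 − 6) − 4 = 0, and the invariant factors of ∂_3 are all 1, so H_2 ≅ 0.
  H_3: rank ker ∂_3 − rank ∂_4 = (5 − 4) − 0 = 1, and there is no ∂_4, so H_3 ≅ Z.

As a check, the Euler characteristic is 5 − 10 + 10 − 5 = 0, which agrees with 1 − 0 + 0 − 1 = 0.

H_0 ≅ Z,  H_1 = 0,  H_2 = 0,  H_3 ≅ Z.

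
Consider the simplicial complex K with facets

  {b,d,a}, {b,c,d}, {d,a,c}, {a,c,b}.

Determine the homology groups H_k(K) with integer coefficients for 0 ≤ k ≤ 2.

K has 4 vertices, 6 edges, 4 triangles.
rank ∂_0 = 0, rank ∂_1 = 3 ⇒ b_0 = 4 − 0 − 3 = 1; all invariant factors of ∂_1 are 1 so no torsion. So H_0 = Z.
rank ∂_1 = 3, rank ∂_2 = 3 ⇒ b_1 = 6 − 3 − 3 = 0; all invariant factors of ∂_2 are 1 so no torsion. So H_1 = 0.
rank ∂_2 = 3, rank ∂_3 = 0 ⇒ b_2 = 4 − 3 − 0 = 1. So H_2 = Z.

H_0 ≅ Z,  H_1 = 0,  H_2 ≅ Z.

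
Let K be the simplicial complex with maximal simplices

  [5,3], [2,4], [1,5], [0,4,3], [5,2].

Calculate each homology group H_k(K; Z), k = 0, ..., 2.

K has 6 vertices, 7 edges, 1 triangle.
rank ∂_0 = 0, rank ∂_1 = 5 ⇒ b_0 = 6 − 0 − 5 = 1; all invariant factors of ∂_1 are 1 so no torsion. So H_0 ≅ Z.
rank ∂_1 = 5, rank ∂_2 = 1 ⇒ b_1 = 7 − 5 − 1 = 1; all invariant factors of ∂_2 are 1 so no torsion. So H_1 ≅ Z.
rank ∂_2 = 1, rank ∂_3 = 0 ⇒ b_2 = 1 − 1 − 0 = 0. So H_2 ≅ 0.

H_0 = Z,  H_1 = Z,  H_2 = 0.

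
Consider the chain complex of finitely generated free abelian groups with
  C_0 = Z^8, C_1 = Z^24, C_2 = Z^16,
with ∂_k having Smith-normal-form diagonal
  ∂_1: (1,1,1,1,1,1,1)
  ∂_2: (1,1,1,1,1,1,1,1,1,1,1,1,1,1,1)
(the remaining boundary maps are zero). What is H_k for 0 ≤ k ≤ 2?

H_0: b_0 = 8 − 0 − 7 = 1; torsion from ∂_1 factors > 1: none. So H_0 ≅ Z.
H_1: b_1 = 24 − 7 − 15 = 2; torsion from ∂_2 factors > 1: none. So H_1 ≅ Z^2.
H_2: b_2 = 16 − 15 − 0 = 1; torsion from ∂_3 factors > 1: none. So H_2 ≅ Z.

H_0 ≅ Z,  H_1 ≅ Z^2,  H_2 ≅ Z.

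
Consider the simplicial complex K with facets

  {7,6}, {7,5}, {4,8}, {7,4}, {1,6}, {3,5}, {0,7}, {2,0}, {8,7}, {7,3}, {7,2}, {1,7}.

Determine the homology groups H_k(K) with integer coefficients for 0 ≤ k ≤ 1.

Take the total order 0 < 1 < 2 < 3 < 4 < 5 < 6 < 7 < 8 on the vertex set. Then K (dimension 1) consists of the simplices:

  0-simplices (9): [0], [1], [2], [3], [4], [5], [6], [7], [8]
  1-simplices (12): [0,2], [0,7], [1,6], [1,7], [2,7], [3,5], [3,7], [4,7], [4,8], [5,7], [6,7], [7,8]

so the chain groups are C_0 ≅ Z^9, C_1 ≅ Z^12.

Boundary ∂_1: C_1 → C_0 is given by ∂[p,q] = [q] − [p].
As a 9×12 matrix over Z this has rank 8, with invariant factors (1,1,1,1,1,1,1,1).

From H_k ≅ ker(∂_k) / im(∂_{k+1}) we obtain:

  H_0: rank C_0 − rank ∂_1 = 9 − 8 = 1, and the invariant factors of ∂_1 are all 1, so H_0 = Z.
  H_1: rank ker ∂_1 − rank ∂_2 = (12 − 8) − 0 = 4, and there is no ∂_2, so H_1 = Z^4.

As a check, the Euler characteristic is 9 − 12 = -3, which agrees with 1 − 4 = -3.

H_0 = Z,  H_1 = Z^4.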